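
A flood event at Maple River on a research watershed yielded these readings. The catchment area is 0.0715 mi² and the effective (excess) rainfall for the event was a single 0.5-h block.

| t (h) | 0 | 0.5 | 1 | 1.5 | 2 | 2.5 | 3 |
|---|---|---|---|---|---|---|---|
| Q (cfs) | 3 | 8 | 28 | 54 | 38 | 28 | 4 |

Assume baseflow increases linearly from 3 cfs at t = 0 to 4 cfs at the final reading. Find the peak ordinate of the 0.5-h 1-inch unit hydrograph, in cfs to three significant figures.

Direct runoff: 0.00, 4.83, 24.67, 50.50, 34.33, 24.17, 0.00 cfs; ΣQ_DR = 138.5 cfs, peak = 50.50 cfs.
Runoff depth d = ΣQ_DR·Δt / A = 138.5 × 1800 / (0.0715 mi²) = 1.501 in.
The 1-inch UH is the DRH scaled by (1 in)/d, so U_p = 50.50 × 1/1.501 = 33.6 cfs.

U_p ≈ 33.6 cfs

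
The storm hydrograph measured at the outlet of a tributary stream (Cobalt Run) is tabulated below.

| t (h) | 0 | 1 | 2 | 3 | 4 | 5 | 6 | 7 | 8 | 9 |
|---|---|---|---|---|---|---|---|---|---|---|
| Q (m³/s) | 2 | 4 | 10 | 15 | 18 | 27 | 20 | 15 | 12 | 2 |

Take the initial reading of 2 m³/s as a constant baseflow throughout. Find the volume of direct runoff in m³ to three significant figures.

V ≈ 3.78 × 10^5 m³

Direct-runoff ordinates (Q − Q_b): 0.0, 2.0, 8.0, 13.0, 16.0, 25.0, 18.0, 13.0, 10.0, 0.0 m³/s.
ΣQ_DR = 105.0 m³/s.
With Δt = 1 h = 3600 s, V = ΣQ_DR · Δt = 105.0 × 3600 = 3.78 × 10^5 m³.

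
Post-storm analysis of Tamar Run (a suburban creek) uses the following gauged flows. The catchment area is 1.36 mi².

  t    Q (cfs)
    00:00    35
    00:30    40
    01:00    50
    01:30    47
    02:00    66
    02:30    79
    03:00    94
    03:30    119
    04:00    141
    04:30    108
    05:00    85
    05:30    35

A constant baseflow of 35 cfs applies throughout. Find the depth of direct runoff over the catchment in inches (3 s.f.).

d ≈ 0.273 in

Direct runoff: 0.0, 5.0, 15.0, 12.0, 31.0, 44.0, 59.0, 84.0, 106.0, 73.0, 50.0, 0.0 cfs; ΣQ_DR = 479.0 cfs.
V = ΣQ_DR · Δt = 479.0 × 1800 s = 8.622 × 10^5 ft³.
Over A = 1.36 mi², depth = V / A = 0.273 in.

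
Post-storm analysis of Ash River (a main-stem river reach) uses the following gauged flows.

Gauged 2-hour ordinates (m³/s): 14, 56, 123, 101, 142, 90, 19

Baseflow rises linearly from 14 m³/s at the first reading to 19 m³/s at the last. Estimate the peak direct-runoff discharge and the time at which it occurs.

Subtracting baseflow gives direct-runoff ordinates: 0.00, 41.17, 107.33, 84.50, 124.67, 71.83, 0.00 m³/s.
The maximum is 124.67 m³/s, occurring at the reading for t = 8 h.

Q_p = 124.67 m³/s at t = 8 h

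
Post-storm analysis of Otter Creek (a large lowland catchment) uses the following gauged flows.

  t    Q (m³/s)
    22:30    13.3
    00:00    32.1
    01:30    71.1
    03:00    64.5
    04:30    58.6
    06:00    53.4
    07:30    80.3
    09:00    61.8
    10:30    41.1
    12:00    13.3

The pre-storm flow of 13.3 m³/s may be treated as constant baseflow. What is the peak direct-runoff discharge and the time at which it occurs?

Subtracting baseflow gives direct-runoff ordinates: 0.0, 18.8, 57.8, 51.2, 45.3, 40.1, 67.0, 48.5, 27.8, 0.0 m³/s.
The maximum is 67.0 m³/s, occurring at the reading for t = 07:30.

Q_p = 67.0 m³/s at t = 07:30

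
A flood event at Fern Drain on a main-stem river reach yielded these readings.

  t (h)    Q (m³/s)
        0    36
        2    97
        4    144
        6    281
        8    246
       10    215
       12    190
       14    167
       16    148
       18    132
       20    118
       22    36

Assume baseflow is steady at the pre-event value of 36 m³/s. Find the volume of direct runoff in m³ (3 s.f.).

Direct-runoff ordinates (Q − Q_b): 0.0, 61.0, 108.0, 245.0, 210.0, 179.0, 154.0, 131.0, 112.0, 96.0, 82.0, 0.0 m³/s.
ΣQ_DR = 1378 m³/s.
With Δt = 2 h = 7200 s, V = ΣQ_DR · Δt = 1378 × 7200 = 9.92 × 10^6 m³.

V ≈ 9.92 × 10^6 m³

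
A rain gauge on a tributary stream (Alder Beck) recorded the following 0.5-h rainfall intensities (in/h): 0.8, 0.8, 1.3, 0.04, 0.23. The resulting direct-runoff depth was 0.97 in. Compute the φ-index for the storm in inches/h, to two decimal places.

Only the 3 blocks with intensity above φ contribute runoff: 0.8, 0.8, 1.3 in/h.
Σ(I−φ)·Δt = d  ⇒  (0.8+0.8+1.3 − 3φ)·0.5 = 0.97
φ = (2.900 − 0.97/0.5) / 3 = 0.32 in/h.

φ ≈ 0.32 in/h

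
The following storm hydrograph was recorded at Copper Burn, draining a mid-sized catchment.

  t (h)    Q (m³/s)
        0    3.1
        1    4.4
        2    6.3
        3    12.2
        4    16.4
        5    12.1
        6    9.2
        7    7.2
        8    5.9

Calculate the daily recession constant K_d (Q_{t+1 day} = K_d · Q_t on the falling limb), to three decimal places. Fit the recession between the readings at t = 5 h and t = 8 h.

K_d ≈ 0.003

Between t = 5 h and t = 8 h the flow falls from 12.1 to 5.9 m³/s over 3×1 h = 3 h.
Per-interval ratio K = (5.9/12.1)^(1/3) = 0.7871; K_d = K^(24/1) = 0.003.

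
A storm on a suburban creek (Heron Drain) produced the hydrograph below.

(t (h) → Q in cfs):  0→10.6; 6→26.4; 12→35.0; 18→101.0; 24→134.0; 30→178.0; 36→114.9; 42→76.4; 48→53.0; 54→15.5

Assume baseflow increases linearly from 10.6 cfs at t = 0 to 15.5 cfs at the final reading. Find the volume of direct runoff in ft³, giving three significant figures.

V ≈ 1.33 × 10^7 ft³

Direct-runoff ordinates (Q − Q_b): 0.00, 15.26, 23.31, 88.77, 121.22, 164.68, 101.03, 61.99, 38.04, 0.00 cfs.
ΣQ_DR = 614.3 cfs.
With Δt = 6 h = 21600 s, V = ΣQ_DR · Δt = 614.3 × 21600 = 1.33 × 10^7 ft³.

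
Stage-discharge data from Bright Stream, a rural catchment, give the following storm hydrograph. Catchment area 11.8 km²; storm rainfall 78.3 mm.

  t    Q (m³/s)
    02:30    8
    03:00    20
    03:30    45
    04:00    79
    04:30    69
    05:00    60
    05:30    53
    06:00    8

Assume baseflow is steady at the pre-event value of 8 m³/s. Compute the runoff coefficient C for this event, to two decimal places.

ΣQ_DR = 278.0 m³/s; V = ΣQ_DR·Δt = 5.004 × 10^5 m³.
Runoff depth d = V / A = 42.41 mm.
C = d / P = 42.41 / 78.3 = 0.54.

C ≈ 0.54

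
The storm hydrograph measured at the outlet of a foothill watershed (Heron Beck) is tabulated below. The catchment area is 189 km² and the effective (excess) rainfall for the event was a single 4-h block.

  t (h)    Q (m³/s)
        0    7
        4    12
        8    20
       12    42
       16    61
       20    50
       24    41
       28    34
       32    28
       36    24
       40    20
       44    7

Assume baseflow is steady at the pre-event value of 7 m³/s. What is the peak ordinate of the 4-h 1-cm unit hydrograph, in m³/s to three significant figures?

Direct runoff: 0.0, 5.0, 13.0, 35.0, 54.0, 43.0, 34.0, 27.0, 21.0, 17.0, 13.0, 0.0 m³/s; ΣQ_DR = 262.0 m³/s, peak = 54.0 m³/s.
Runoff depth d = ΣQ_DR·Δt / A = 262.0 × 14400 / (189 km²) = 19.96 mm.
The 1-cm UH is the DRH scaled by (10 mm)/d, so U_p = 54.0 × 10/19.96 = 27.1 m³/s.

U_p ≈ 27.1 m³/s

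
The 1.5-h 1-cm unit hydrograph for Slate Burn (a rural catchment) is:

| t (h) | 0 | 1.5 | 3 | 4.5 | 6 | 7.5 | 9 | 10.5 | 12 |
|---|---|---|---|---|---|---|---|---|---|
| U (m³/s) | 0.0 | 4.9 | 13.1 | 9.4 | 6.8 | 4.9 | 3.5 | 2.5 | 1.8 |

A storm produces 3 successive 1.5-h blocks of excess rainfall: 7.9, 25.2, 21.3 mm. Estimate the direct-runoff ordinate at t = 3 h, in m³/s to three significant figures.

Q ≈ 22.7 m³/s

By discrete convolution, Q_j = Σ (P_i / 10 mm) · U_{j−i}.
At t = 3 h (j=2): Q = (7.9/10)·13.1 + (25.2/10)·4.9 + (21.3/10)·0.0 = 22.7 m³/s.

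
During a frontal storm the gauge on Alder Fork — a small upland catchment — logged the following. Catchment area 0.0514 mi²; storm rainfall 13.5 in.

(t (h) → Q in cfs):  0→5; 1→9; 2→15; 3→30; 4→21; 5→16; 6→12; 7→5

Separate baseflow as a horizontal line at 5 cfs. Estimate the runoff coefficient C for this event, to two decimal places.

C ≈ 0.16

ΣQ_DR = 73.00 cfs; V = ΣQ_DR·Δt = 2.628 × 10^5 ft³.
Runoff depth d = V / A = 2.201 in.
C = d / P = 2.201 / 13.5 = 0.16.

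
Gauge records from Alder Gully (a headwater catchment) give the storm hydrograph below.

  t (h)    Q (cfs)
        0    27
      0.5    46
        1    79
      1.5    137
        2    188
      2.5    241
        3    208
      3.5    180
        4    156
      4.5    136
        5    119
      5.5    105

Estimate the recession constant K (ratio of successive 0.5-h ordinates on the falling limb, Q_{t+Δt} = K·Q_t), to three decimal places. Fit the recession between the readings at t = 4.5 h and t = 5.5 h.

Using the recession-limb readings at t = 4.5 h and t = 5.5 h: Q falls from 136 to 105 cfs over 2 intervals.
K = (Q₂/Q₁)^(1/2) = (105/136)^(1/2) = 0.879.

K ≈ 0.879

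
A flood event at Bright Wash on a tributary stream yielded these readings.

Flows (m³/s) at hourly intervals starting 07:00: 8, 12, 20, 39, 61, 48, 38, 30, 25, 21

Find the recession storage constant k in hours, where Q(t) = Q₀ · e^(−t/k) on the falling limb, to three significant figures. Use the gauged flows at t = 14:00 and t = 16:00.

k ≈ 5.61 h

On the falling limb, Q drops from 30 to 21 m³/s between t = 14:00 and t = 16:00 (Δt = 2 h).
k = −Δt / ln(Q₂/Q₁) = −2 / ln(21/30) = 5.61 h.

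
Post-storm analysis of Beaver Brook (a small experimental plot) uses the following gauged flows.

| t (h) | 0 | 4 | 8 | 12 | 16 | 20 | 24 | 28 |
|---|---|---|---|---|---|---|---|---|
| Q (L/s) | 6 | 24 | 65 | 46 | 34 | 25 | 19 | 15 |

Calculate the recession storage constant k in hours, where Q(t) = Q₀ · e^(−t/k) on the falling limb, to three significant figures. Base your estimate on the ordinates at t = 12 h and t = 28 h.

On the falling limb, Q drops from 46 to 15 L/s between t = 12 h and t = 28 h (Δt = 16 h).
k = −Δt / ln(Q₂/Q₁) = −16 / ln(15/46) = 14.3 h.

k ≈ 14.3 h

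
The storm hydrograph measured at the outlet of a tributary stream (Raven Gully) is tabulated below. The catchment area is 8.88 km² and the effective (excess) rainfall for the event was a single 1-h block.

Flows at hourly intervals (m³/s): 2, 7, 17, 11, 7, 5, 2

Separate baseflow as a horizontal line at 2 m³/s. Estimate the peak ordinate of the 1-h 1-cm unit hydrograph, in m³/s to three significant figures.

Direct runoff: 0.0, 5.0, 15.0, 9.0, 5.0, 3.0, 0.0 m³/s; ΣQ_DR = 37.00 m³/s, peak = 15.0 m³/s.
Runoff depth d = ΣQ_DR·Δt / A = 37.00 × 3600 / (8.88 km²) = 15.00 mm.
The 1-cm UH is the DRH scaled by (10 mm)/d, so U_p = 15.0 × 10/15.00 = 10.0 m³/s.

U_p ≈ 10.0 m³/s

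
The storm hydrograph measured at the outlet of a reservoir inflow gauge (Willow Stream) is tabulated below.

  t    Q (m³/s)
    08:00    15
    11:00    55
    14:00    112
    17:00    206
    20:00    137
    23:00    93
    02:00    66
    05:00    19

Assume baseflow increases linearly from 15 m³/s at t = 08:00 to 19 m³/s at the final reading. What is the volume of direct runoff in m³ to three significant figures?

Direct-runoff ordinates (Q − Q_b): 0.00, 39.43, 95.86, 189.29, 119.71, 75.14, 47.57, 0.00 m³/s.
ΣQ_DR = 567.0 m³/s.
With Δt = 3 h = 10800 s, V = ΣQ_DR · Δt = 567.0 × 10800 = 6.12 × 10^6 m³.

V ≈ 6.12 × 10^6 m³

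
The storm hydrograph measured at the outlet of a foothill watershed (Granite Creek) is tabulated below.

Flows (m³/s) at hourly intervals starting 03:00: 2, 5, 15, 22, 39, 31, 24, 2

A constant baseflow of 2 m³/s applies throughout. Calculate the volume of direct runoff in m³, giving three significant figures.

V ≈ 4.46 × 10^5 m³

Direct-runoff ordinates (Q − Q_b): 0.0, 3.0, 13.0, 20.0, 37.0, 29.0, 22.0, 0.0 m³/s.
ΣQ_DR = 124.0 m³/s.
With Δt = 1 h = 3600 s, V = ΣQ_DR · Δt = 124.0 × 3600 = 4.46 × 10^5 m³.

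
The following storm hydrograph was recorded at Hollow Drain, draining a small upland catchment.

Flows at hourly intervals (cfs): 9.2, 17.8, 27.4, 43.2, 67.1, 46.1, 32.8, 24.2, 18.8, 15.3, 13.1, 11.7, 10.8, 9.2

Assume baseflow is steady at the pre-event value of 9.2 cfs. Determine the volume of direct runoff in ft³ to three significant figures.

V ≈ 7.84 × 10^5 ft³

Direct-runoff ordinates (Q − Q_b): 0.0, 8.6, 18.2, 34.0, 57.9, 36.9, 23.6, 15.0, 9.6, 6.1, 3.9, 2.5, 1.6, 0.0 cfs.
ΣQ_DR = 217.9 cfs.
With Δt = 1 h = 3600 s, V = ΣQ_DR · Δt = 217.9 × 3600 = 7.84 × 10^5 ft³.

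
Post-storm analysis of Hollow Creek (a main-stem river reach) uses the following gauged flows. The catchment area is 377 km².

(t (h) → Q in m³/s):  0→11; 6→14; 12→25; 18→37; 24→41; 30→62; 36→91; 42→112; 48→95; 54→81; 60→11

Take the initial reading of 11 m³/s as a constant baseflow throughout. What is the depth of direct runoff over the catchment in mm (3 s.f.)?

d ≈ 26.3 mm

Direct runoff: 0.0, 3.0, 14.0, 26.0, 30.0, 51.0, 80.0, 101.0, 84.0, 70.0, 0.0 m³/s; ΣQ_DR = 459.0 m³/s.
V = ΣQ_DR · Δt = 459.0 × 21600 s = 9.914 × 10^6 m³.
Over A = 377 km², depth = V / A = 26.3 mm.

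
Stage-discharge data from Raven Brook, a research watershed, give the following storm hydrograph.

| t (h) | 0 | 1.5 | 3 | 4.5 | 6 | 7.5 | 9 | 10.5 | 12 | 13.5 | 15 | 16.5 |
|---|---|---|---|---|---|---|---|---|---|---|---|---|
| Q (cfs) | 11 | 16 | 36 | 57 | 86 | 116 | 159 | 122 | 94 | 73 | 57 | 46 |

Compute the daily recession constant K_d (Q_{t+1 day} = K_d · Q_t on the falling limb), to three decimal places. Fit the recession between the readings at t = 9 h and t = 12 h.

K_d ≈ 0.015

Between t = 9 h and t = 12 h the flow falls from 159 to 94 cfs over 2×1.5 h = 3 h.
Per-interval ratio K = (94/159)^(1/2) = 0.7689; K_d = K^(24/1.5) = 0.015.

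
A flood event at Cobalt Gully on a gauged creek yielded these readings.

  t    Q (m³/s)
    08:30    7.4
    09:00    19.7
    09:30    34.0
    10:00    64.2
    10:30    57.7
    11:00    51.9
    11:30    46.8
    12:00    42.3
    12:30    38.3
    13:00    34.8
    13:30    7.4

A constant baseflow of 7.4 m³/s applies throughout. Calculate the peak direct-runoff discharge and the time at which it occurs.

Q_p = 56.8 m³/s at t = 10:00

Subtracting baseflow gives direct-runoff ordinates: 0.0, 12.3, 26.6, 56.8, 50.3, 44.5, 39.4, 34.9, 30.9, 27.4, 0.0 m³/s.
The maximum is 56.8 m³/s, occurring at the reading for t = 10:00.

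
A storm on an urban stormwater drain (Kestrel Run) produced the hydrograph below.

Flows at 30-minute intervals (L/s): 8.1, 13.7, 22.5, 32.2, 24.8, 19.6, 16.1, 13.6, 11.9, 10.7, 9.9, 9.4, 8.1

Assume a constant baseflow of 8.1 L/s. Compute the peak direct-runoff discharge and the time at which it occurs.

Subtracting baseflow gives direct-runoff ordinates: 0.0, 5.6, 14.4, 24.1, 16.7, 11.5, 8.0, 5.5, 3.8, 2.6, 1.8, 1.3, 0.0 L/s.
The maximum is 24.1 L/s, occurring at the reading for t = 1.5 h.

Q_p = 24.1 L/s at t = 1.5 h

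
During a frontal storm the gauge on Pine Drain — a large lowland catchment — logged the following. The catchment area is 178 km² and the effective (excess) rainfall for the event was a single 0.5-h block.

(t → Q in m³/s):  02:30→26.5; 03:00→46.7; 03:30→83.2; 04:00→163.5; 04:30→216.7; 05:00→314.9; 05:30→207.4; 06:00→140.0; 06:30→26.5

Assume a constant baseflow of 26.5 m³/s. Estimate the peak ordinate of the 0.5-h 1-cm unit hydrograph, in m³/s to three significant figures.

Direct runoff: 0.0, 20.2, 56.7, 137.0, 190.2, 288.4, 180.9, 113.5, 0.0 m³/s; ΣQ_DR = 986.9 m³/s, peak = 288.4 m³/s.
Runoff depth d = ΣQ_DR·Δt / A = 986.9 × 1800 / (178 km²) = 9.980 mm.
The 1-cm UH is the DRH scaled by (10 mm)/d, so U_p = 288.4 × 10/9.980 = 289 m³/s.

U_p ≈ 289 m³/s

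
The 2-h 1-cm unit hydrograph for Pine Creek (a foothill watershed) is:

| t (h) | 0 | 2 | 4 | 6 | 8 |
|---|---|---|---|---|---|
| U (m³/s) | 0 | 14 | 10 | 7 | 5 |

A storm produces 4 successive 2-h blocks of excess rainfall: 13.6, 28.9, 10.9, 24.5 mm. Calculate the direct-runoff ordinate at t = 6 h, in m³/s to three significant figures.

By discrete convolution, Q_j = Σ (P_i / 10 mm) · U_{j−i}.
At t = 6 h (j=3): Q = (13.6/10)·7 + (28.9/10)·10 + (10.9/10)·14 + (24.5/10)·0 = 53.7 m³/s.

Q ≈ 53.7 m³/s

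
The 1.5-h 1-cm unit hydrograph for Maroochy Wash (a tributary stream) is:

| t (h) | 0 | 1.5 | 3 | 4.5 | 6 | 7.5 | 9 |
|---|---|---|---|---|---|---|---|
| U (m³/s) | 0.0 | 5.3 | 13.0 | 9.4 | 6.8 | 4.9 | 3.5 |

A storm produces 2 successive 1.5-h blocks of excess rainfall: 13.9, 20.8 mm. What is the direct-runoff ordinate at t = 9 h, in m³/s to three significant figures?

Q ≈ 15.1 m³/s

By discrete convolution, Q_j = Σ (P_i / 10 mm) · U_{j−i}.
At t = 9 h (j=6): Q = (13.9/10)·3.5 + (20.8/10)·4.9 = 15.1 m³/s.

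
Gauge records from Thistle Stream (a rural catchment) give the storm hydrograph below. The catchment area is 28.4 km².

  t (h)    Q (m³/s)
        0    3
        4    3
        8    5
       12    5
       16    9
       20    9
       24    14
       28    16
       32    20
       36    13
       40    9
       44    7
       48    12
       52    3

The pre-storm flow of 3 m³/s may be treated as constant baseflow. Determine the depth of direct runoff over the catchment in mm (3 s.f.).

Direct runoff: 0.0, 0.0, 2.0, 2.0, 6.0, 6.0, 11.0, 13.0, 17.0, 10.0, 6.0, 4.0, 9.0, 0.0 m³/s; ΣQ_DR = 86.00 m³/s.
V = ΣQ_DR · Δt = 86.00 × 14400 s = 1.238 × 10^6 m³.
Over A = 28.4 km², depth = V / A = 43.6 mm.

d ≈ 43.6 mm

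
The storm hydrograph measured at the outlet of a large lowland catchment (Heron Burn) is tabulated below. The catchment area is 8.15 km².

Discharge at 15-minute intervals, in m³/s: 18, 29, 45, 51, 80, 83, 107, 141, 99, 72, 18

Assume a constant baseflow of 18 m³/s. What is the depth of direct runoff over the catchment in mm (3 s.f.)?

Direct runoff: 0.0, 11.0, 27.0, 33.0, 62.0, 65.0, 89.0, 123.0, 81.0, 54.0, 0.0 m³/s; ΣQ_DR = 545.0 m³/s.
V = ΣQ_DR · Δt = 545.0 × 900 s = 4.905 × 10^5 m³.
Over A = 8.15 km², depth = V / A = 60.2 mm.

d ≈ 60.2 mm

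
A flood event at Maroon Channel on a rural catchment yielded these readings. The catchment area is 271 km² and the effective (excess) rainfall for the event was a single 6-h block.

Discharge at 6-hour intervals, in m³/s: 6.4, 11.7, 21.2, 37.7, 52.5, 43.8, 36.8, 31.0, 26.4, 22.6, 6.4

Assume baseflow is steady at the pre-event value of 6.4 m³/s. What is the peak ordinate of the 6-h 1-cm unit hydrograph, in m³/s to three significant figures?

U_p ≈ 25.6 m³/s

Direct runoff: 0.0, 5.3, 14.8, 31.3, 46.1, 37.4, 30.4, 24.6, 20.0, 16.2, 0.0 m³/s; ΣQ_DR = 226.1 m³/s, peak = 46.1 m³/s.
Runoff depth d = ΣQ_DR·Δt / A = 226.1 × 21600 / (271 km²) = 18.02 mm.
The 1-cm UH is the DRH scaled by (10 mm)/d, so U_p = 46.1 × 10/18.02 = 25.6 m³/s.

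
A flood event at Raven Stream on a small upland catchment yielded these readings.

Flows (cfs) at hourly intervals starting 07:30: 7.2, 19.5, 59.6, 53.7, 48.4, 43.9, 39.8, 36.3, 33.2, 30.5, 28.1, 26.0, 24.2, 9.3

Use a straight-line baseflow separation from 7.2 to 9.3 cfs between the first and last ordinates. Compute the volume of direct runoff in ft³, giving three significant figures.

Direct-runoff ordinates (Q − Q_b): 0.00, 12.14, 52.08, 46.02, 40.55, 35.89, 31.63, 27.97, 24.71, 21.85, 19.28, 17.02, 15.06, 0.00 cfs.
ΣQ_DR = 344.2 cfs.
With Δt = 1 h = 3600 s, V = ΣQ_DR · Δt = 344.2 × 3600 = 1.24 × 10^6 ft³.

V ≈ 1.24 × 10^6 ft³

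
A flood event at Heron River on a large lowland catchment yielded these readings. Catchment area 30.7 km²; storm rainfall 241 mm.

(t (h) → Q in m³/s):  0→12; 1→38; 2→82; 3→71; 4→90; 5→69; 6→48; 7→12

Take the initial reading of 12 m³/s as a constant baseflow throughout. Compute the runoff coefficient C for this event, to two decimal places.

C ≈ 0.16

ΣQ_DR = 326.0 m³/s; V = ΣQ_DR·Δt = 1.174 × 10^6 m³.
Runoff depth d = V / A = 38.23 mm.
C = d / P = 38.23 / 241 = 0.16.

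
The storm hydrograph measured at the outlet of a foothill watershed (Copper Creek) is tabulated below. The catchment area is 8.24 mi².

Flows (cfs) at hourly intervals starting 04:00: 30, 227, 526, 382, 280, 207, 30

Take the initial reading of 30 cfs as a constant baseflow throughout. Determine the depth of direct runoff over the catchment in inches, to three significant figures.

d ≈ 0.277 in

Direct runoff: 0.0, 197.0, 496.0, 352.0, 250.0, 177.0, 0.0 cfs; ΣQ_DR = 1472 cfs.
V = ΣQ_DR · Δt = 1472 × 3600 s = 5.299 × 10^6 ft³.
Over A = 8.24 mi², depth = V / A = 0.277 in.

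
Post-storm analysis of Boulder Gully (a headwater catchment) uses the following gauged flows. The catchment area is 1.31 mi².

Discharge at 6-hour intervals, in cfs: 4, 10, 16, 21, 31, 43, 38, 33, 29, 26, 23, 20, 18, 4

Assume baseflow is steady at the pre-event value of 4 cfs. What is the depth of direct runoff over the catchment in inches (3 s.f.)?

d ≈ 1.85 in

Direct runoff: 0.0, 6.0, 12.0, 17.0, 27.0, 39.0, 34.0, 29.0, 25.0, 22.0, 19.0, 16.0, 14.0, 0.0 cfs; ΣQ_DR = 260.0 cfs.
V = ΣQ_DR · Δt = 260.0 × 21600 s = 5.616 × 10^6 ft³.
Over A = 1.31 mi², depth = V / A = 1.85 in.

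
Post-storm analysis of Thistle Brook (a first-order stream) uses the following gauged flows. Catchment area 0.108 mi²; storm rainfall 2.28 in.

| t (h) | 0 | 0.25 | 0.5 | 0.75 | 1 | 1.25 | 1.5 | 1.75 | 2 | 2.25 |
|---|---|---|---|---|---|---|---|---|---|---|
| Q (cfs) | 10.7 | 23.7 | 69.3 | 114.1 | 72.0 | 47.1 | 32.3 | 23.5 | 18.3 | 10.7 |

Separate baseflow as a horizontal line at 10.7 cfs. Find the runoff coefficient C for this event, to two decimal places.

C ≈ 0.50

ΣQ_DR = 314.7 cfs; V = ΣQ_DR·Δt = 2.832 × 10^5 ft³.
Runoff depth d = V / A = 1.129 in.
C = d / P = 1.129 / 2.28 = 0.50.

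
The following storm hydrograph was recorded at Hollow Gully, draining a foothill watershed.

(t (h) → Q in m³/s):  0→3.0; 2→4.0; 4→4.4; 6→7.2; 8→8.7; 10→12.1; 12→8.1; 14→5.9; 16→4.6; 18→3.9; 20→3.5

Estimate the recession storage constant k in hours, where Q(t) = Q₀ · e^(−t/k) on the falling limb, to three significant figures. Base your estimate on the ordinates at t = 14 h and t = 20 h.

k ≈ 11.5 h

On the falling limb, Q drops from 5.9 to 3.5 m³/s between t = 14 h and t = 20 h (Δt = 6 h).
k = −Δt / ln(Q₂/Q₁) = −6 / ln(3.5/5.9) = 11.5 h.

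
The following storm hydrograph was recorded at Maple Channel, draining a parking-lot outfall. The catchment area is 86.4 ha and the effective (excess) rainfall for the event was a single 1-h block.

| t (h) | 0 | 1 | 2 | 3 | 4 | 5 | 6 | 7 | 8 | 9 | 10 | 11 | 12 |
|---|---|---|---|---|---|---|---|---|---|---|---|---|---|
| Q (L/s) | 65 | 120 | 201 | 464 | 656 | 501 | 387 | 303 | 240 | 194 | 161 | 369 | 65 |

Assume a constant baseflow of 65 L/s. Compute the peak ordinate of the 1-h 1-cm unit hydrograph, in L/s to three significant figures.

Direct runoff: 0.0, 55.0, 136.0, 399.0, 591.0, 436.0, 322.0, 238.0, 175.0, 129.0, 96.0, 304.0, 0.0 L/s; ΣQ_DR = 2881 L/s, peak = 591.0 L/s.
Runoff depth d = ΣQ_DR·Δt / A = 2881 × 3600 / (86.4 ha) = 12.00 mm.
The 1-cm UH is the DRH scaled by (10 mm)/d, so U_p = 591.0 × 10/12.00 = 492 L/s.

U_p ≈ 492 L/s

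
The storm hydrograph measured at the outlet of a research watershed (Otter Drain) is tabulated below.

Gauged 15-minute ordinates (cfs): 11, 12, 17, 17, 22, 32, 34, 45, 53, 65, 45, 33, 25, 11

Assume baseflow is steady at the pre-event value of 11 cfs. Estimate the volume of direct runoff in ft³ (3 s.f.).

Direct-runoff ordinates (Q − Q_b): 0.0, 1.0, 6.0, 6.0, 11.0, 21.0, 23.0, 34.0, 42.0, 54.0, 34.0, 22.0, 14.0, 0.0 cfs.
ΣQ_DR = 268.0 cfs.
With Δt = 0.25 h = 900 s, V = ΣQ_DR · Δt = 268.0 × 900 = 2.41 × 10^5 ft³.

V ≈ 2.41 × 10^5 ft³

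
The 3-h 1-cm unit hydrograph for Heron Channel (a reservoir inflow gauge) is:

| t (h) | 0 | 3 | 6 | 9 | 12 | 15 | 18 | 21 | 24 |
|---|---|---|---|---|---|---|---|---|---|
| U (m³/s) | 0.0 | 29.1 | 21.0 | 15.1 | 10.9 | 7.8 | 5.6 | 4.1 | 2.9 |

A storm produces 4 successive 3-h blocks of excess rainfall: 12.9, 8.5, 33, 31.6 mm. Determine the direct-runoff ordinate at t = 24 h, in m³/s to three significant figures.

Q ≈ 50.4 m³/s

By discrete convolution, Q_j = Σ (P_i / 10 mm) · U_{j−i}.
At t = 24 h (j=8): Q = (12.9/10)·2.9 + (8.5/10)·4.1 + (33/10)·5.6 + (31.6/10)·7.8 = 50.4 m³/s.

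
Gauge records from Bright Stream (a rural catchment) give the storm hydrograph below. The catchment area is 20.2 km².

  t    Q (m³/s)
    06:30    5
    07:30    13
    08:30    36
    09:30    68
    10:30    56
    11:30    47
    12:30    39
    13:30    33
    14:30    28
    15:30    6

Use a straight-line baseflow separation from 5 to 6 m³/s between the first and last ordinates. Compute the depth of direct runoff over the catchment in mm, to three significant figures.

d ≈ 49.2 mm

Direct runoff: 0.00, 7.89, 30.78, 62.67, 50.56, 41.44, 33.33, 27.22, 22.11, 0.00 m³/s; ΣQ_DR = 276.0 m³/s.
V = ΣQ_DR · Δt = 276.0 × 3600 s = 9.936 × 10^5 m³.
Over A = 20.2 km², depth = V / A = 49.2 mm.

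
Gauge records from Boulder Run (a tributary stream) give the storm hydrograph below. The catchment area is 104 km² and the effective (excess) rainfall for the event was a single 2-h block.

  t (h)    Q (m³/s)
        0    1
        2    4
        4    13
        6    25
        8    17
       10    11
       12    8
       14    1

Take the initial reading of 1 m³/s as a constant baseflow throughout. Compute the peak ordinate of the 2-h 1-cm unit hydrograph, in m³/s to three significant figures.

Direct runoff: 0.0, 3.0, 12.0, 24.0, 16.0, 10.0, 7.0, 0.0 m³/s; ΣQ_DR = 72.00 m³/s, peak = 24.0 m³/s.
Runoff depth d = ΣQ_DR·Δt / A = 72.00 × 7200 / (104 km²) = 4.985 mm.
The 1-cm UH is the DRH scaled by (10 mm)/d, so U_p = 24.0 × 10/4.985 = 48.1 m³/s.

U_p ≈ 48.1 m³/s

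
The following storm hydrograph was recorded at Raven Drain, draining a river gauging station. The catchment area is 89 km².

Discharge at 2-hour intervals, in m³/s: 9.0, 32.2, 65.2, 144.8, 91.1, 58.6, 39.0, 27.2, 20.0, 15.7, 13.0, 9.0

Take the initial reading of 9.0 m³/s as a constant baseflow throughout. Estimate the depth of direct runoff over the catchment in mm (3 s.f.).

d ≈ 33.7 mm

Direct runoff: 0.0, 23.2, 56.2, 135.8, 82.1, 49.6, 30.0, 18.2, 11.0, 6.7, 4.0, 0.0 m³/s; ΣQ_DR = 416.8 m³/s.
V = ΣQ_DR · Δt = 416.8 × 7200 s = 3.001 × 10^6 m³.
Over A = 89 km², depth = V / A = 33.7 mm.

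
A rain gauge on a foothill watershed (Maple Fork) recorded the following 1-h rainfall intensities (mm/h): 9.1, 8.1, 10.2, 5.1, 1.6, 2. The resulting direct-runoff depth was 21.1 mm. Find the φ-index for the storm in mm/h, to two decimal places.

φ ≈ 2.85 mm/h

Only the 4 blocks with intensity above φ contribute runoff: 9.1, 8.1, 10.2, 5.1 mm/h.
Σ(I−φ)·Δt = d  ⇒  (9.1+8.1+10.2+5.1 − 4φ)·1 = 21.1
φ = (32.50 − 21.1/1) / 4 = 2.85 mm/h.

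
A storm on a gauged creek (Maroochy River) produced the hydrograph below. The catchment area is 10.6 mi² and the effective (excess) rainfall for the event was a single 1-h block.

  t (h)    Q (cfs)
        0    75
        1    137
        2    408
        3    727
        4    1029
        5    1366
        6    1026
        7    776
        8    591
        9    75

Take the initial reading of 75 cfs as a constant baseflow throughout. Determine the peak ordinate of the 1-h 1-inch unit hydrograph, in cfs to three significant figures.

U_p ≈ 1620 cfs

Direct runoff: 0.0, 62.0, 333.0, 652.0, 954.0, 1291.0, 951.0, 701.0, 516.0, 0.0 cfs; ΣQ_DR = 5460 cfs, peak = 1291.0 cfs.
Runoff depth d = ΣQ_DR·Δt / A = 5460 × 3600 / (10.6 mi²) = 0.7982 in.
The 1-inch UH is the DRH scaled by (1 in)/d, so U_p = 1291.0 × 1/0.7982 = 1620 cfs.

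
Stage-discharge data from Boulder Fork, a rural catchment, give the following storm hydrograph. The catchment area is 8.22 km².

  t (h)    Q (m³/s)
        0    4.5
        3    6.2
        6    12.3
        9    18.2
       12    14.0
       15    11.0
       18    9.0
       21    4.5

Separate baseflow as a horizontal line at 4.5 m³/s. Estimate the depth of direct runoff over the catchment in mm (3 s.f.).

Direct runoff: 0.0, 1.7, 7.8, 13.7, 9.5, 6.5, 4.5, 0.0 m³/s; ΣQ_DR = 43.70 m³/s.
V = ΣQ_DR · Δt = 43.70 × 10800 s = 4.720 × 10^5 m³.
Over A = 8.22 km², depth = V / A = 57.4 mm.

d ≈ 57.4 mm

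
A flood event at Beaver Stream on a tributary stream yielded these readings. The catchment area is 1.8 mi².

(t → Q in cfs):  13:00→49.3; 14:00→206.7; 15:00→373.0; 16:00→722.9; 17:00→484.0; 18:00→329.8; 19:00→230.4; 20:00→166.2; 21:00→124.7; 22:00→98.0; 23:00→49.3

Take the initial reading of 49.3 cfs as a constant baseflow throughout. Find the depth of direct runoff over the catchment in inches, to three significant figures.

d ≈ 1.97 in

Direct runoff: 0.0, 157.4, 323.7, 673.6, 434.7, 280.5, 181.1, 116.9, 75.4, 48.7, 0.0 cfs; ΣQ_DR = 2292 cfs.
V = ΣQ_DR · Δt = 2292 × 3600 s = 8.251 × 10^6 ft³.
Over A = 1.8 mi², depth = V / A = 1.97 in.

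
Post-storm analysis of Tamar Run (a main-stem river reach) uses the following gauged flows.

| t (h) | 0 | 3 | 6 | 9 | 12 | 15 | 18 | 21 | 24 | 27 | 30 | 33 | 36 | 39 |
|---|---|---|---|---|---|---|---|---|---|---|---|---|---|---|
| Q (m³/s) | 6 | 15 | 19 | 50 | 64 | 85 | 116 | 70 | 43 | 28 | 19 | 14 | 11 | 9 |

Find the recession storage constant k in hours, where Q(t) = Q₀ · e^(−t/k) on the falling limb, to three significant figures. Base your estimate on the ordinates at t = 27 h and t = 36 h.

k ≈ 9.63 h

On the falling limb, Q drops from 28 to 11 m³/s between t = 27 h and t = 36 h (Δt = 9 h).
k = −Δt / ln(Q₂/Q₁) = −9 / ln(11/28) = 9.63 h.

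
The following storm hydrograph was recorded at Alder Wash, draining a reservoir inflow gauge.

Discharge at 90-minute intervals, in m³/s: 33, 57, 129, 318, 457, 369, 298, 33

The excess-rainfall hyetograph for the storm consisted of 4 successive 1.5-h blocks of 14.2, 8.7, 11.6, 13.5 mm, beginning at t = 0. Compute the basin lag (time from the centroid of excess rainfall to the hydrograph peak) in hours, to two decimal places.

Centroid of excess rainfall: t_c = Σ P_i·t̄_i / ΣP_i = 3.0125 h (block centres at 0.75, 2.25, 3.75, 5.25 h).
Hydrograph peak occurs at t = 6 h, so basin lag t_L = 6 − 3.0125 = 2.99 h.

t_L ≈ 2.99 h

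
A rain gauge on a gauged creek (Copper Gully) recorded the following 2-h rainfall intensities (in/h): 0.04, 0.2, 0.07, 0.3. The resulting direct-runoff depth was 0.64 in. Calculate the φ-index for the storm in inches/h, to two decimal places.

Only the 2 blocks with intensity above φ contribute runoff: 0.2, 0.3 in/h.
Σ(I−φ)·Δt = d  ⇒  (0.2+0.3 − 2φ)·2 = 0.64
φ = (0.5000 − 0.64/2) / 2 = 0.09 in/h.

φ ≈ 0.09 in/h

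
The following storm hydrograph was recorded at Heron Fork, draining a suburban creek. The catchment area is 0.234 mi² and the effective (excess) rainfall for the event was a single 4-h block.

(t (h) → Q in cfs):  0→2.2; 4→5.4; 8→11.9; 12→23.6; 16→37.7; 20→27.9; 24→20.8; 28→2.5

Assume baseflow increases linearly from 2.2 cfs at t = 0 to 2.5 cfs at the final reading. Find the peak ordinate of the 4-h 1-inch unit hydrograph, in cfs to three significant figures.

U_p ≈ 11.8 cfs

Direct runoff: 0.00, 3.16, 9.61, 21.27, 35.33, 25.49, 18.34, 0.00 cfs; ΣQ_DR = 113.2 cfs, peak = 35.33 cfs.
Runoff depth d = ΣQ_DR·Δt / A = 113.2 × 14400 / (0.234 mi²) = 2.999 in.
The 1-inch UH is the DRH scaled by (1 in)/d, so U_p = 35.33 × 1/2.999 = 11.8 cfs.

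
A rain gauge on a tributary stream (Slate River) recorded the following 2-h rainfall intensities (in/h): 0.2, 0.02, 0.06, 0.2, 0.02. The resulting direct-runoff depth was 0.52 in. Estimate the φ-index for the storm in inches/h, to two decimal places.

φ ≈ 0.07 in/h

Only the 2 blocks with intensity above φ contribute runoff: 0.2, 0.2 in/h.
Σ(I−φ)·Δt = d  ⇒  (0.2+0.2 − 2φ)·2 = 0.52
φ = (0.4000 − 0.52/2) / 2 = 0.07 in/h.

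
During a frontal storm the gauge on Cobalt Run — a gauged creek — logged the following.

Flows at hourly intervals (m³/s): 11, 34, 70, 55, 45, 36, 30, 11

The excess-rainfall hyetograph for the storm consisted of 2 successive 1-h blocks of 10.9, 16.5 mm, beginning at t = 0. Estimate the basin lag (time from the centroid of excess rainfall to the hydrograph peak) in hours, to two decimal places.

Centroid of excess rainfall: t_c = Σ P_i·t̄_i / ΣP_i = 1.1022 h (block centres at 0.5, 1.5 h).
Hydrograph peak occurs at t = 2 h, so basin lag t_L = 2 − 1.1022 = 0.90 h.

t_L ≈ 0.90 h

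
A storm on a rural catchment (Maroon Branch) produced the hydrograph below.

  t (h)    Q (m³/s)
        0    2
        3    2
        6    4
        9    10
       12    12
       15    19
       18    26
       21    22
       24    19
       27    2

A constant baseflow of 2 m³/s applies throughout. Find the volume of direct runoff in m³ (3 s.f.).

Direct-runoff ordinates (Q − Q_b): 0.0, 0.0, 2.0, 8.0, 10.0, 17.0, 24.0, 20.0, 17.0, 0.0 m³/s.
ΣQ_DR = 98.00 m³/s.
With Δt = 3 h = 10800 s, V = ΣQ_DR · Δt = 98.00 × 10800 = 1.06 × 10^6 m³.

V ≈ 1.06 × 10^6 m³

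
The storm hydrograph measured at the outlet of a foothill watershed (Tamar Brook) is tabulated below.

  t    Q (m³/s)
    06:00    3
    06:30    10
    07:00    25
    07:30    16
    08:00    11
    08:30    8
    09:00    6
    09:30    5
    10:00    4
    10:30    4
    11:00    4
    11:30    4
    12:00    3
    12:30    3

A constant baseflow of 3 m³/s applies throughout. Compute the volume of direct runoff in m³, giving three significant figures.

Direct-runoff ordinates (Q − Q_b): 0.0, 7.0, 22.0, 13.0, 8.0, 5.0, 3.0, 2.0, 1.0, 1.0, 1.0, 1.0, 0.0, 0.0 m³/s.
ΣQ_DR = 64.00 m³/s.
With Δt = 0.5 h = 1800 s, V = ΣQ_DR · Δt = 64.00 × 1800 = 1.15 × 10^5 m³.

V ≈ 1.15 × 10^5 m³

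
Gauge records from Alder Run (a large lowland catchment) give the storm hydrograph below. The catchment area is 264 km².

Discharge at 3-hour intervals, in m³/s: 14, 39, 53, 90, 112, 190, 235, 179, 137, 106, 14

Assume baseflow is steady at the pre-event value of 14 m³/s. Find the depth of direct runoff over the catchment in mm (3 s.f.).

d ≈ 41.5 mm

Direct runoff: 0.0, 25.0, 39.0, 76.0, 98.0, 176.0, 221.0, 165.0, 123.0, 92.0, 0.0 m³/s; ΣQ_DR = 1015 m³/s.
V = ΣQ_DR · Δt = 1015 × 10800 s = 1.096 × 10^7 m³.
Over A = 264 km², depth = V / A = 41.5 mm.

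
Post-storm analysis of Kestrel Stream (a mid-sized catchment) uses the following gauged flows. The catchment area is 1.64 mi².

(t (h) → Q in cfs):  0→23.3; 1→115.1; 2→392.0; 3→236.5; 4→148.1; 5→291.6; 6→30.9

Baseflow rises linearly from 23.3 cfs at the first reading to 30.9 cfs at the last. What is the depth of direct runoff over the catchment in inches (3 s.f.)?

Direct runoff: 0.00, 90.53, 366.17, 209.40, 119.73, 261.97, 0.00 cfs; ΣQ_DR = 1048 cfs.
V = ΣQ_DR · Δt = 1048 × 3600 s = 3.772 × 10^6 ft³.
Over A = 1.64 mi², depth = V / A = 0.990 in.

d ≈ 0.990 in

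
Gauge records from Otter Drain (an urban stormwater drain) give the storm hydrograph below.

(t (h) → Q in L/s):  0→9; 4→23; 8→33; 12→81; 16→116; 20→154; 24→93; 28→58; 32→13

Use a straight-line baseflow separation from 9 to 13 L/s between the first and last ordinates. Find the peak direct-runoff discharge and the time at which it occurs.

Q_p = 142.50 L/s at t = 20 h

Subtracting baseflow gives direct-runoff ordinates: 0.00, 13.50, 23.00, 70.50, 105.00, 142.50, 81.00, 45.50, 0.00 L/s.
The maximum is 142.50 L/s, occurring at the reading for t = 20 h.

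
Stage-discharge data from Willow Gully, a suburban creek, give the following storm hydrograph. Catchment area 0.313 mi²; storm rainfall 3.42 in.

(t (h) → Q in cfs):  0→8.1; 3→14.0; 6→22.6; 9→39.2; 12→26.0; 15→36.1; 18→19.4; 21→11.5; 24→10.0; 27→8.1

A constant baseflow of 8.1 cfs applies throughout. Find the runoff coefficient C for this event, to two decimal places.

ΣQ_DR = 114.0 cfs; V = ΣQ_DR·Δt = 1.231 × 10^6 ft³.
Runoff depth d = V / A = 1.693 in.
C = d / P = 1.693 / 3.42 = 0.50.

C ≈ 0.50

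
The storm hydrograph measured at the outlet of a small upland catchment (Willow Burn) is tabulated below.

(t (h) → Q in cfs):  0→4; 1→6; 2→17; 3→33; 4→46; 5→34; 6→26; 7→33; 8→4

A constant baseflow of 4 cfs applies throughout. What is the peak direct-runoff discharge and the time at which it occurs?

Q_p = 42.0 cfs at t = 4 h

Subtracting baseflow gives direct-runoff ordinates: 0.0, 2.0, 13.0, 29.0, 42.0, 30.0, 22.0, 29.0, 0.0 cfs.
The maximum is 42.0 cfs, occurring at the reading for t = 4 h.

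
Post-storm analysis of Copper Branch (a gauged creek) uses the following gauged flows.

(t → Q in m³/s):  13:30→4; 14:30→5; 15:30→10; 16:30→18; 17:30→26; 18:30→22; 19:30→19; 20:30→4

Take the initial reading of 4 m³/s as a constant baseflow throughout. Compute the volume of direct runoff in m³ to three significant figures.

Direct-runoff ordinates (Q − Q_b): 0.0, 1.0, 6.0, 14.0, 22.0, 18.0, 15.0, 0.0 m³/s.
ΣQ_DR = 76.00 m³/s.
With Δt = 1 h = 3600 s, V = ΣQ_DR · Δt = 76.00 × 3600 = 2.74 × 10^5 m³.

V ≈ 2.74 × 10^5 m³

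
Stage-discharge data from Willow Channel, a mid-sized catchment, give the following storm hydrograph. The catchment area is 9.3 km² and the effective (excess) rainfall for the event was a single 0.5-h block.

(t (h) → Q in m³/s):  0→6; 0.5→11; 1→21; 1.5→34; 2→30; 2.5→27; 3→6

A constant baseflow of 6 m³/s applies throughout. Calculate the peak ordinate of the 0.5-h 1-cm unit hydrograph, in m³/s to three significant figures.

U_p ≈ 15.6 m³/s

Direct runoff: 0.0, 5.0, 15.0, 28.0, 24.0, 21.0, 0.0 m³/s; ΣQ_DR = 93.00 m³/s, peak = 28.0 m³/s.
Runoff depth d = ΣQ_DR·Δt / A = 93.00 × 1800 / (9.3 km²) = 18.00 mm.
The 1-cm UH is the DRH scaled by (10 mm)/d, so U_p = 28.0 × 10/18.00 = 15.6 m³/s.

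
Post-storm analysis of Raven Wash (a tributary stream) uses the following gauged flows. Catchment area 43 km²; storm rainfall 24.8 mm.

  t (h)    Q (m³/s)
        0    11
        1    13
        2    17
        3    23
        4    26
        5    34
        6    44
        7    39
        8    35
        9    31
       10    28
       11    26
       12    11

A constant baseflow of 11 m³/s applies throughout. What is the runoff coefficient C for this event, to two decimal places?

ΣQ_DR = 195.0 m³/s; V = ΣQ_DR·Δt = 7.020 × 10^5 m³.
Runoff depth d = V / A = 16.33 mm.
C = d / P = 16.33 / 24.8 = 0.66.

C ≈ 0.66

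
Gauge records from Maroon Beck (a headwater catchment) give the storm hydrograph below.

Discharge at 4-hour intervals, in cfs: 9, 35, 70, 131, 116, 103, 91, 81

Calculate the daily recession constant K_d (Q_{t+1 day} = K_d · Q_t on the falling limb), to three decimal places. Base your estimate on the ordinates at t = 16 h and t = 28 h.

Between t = 16 h and t = 28 h the flow falls from 116 to 81 cfs over 3×4 h = 12 h.
Per-interval ratio K = (81/116)^(1/3) = 0.8872; K_d = K^(24/4) = 0.488.

K_d ≈ 0.488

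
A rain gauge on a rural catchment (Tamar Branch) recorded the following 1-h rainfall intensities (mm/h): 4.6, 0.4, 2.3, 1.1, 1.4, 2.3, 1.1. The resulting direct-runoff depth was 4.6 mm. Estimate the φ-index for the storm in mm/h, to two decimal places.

Only the 3 blocks with intensity above φ contribute runoff: 4.6, 2.3, 2.3 mm/h.
Σ(I−φ)·Δt = d  ⇒  (4.6+2.3+2.3 − 3φ)·1 = 4.6
φ = (9.200 − 4.6/1) / 3 = 1.53 mm/h.

φ ≈ 1.53 mm/h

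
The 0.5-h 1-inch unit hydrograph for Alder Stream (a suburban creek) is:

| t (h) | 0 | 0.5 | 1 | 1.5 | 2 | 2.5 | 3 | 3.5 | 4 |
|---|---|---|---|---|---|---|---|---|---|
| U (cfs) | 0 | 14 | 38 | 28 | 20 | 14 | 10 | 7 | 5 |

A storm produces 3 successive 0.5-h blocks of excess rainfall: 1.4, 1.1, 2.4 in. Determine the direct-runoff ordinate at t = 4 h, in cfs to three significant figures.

Q ≈ 38.7 cfs

By discrete convolution, Q_j = Σ (P_i / 1 in) · U_{j−i}.
At t = 4 h (j=8): Q = (1.4/1)·5 + (1.1/1)·7 + (2.4/1)·10 = 38.7 cfs.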